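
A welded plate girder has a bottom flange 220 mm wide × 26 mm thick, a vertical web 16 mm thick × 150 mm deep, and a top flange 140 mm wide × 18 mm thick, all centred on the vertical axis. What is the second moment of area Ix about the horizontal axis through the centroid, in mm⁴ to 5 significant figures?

Ix ≈ 5.8971 × 10⁷ mm⁴

Break the section into simple shapes (no overlaps), measuring from the bottom-left corner of the bounding box.
Bottom plate: 220 × 26, A = 5 720 mm², y = 13 mm, Ī = 322226.7 mm⁴.
Web plate: 16 × 150, A = 2 400 mm², y = 101 mm, Ī = 4 500 000 mm⁴.
Top plate: 140 × 18, A = 2 520 mm², y = 185 mm, Ī = 68 040 mm⁴.
Centroid: ȳ = ΣA·y / ΣA = 73.58647 mm.
Transfer each piece to the horizontal axis through the centroid using Ī + A·d² with d = y − 73.58647:
  bottom plate: d = -60.58647 mm → contributes +21 318 744 mm⁴
  web plate: d = 27.41353 mm → contributes +6 303 604 mm⁴
  top plate: d = 111.4135 mm → contributes +31 348 738 mm⁴
Total I = 58 971 087 mm⁴.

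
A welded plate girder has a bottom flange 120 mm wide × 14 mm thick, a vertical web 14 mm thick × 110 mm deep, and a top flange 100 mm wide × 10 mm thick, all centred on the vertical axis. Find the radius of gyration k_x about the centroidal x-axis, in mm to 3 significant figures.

Split into non-overlapping primitives; take the origin at the lower-left of the bounding box.
Bottom plate: 120 × 14, A = 1 680 mm², y = 7 mm, Ī = 27 440 mm⁴.
Web plate: 14 × 110, A = 1 540 mm², y = 69 mm, Ī = 1 552 833 mm⁴.
Top plate: 100 × 10, A = 1 000 mm², y = 129 mm, Ī = 8333.3 mm⁴.
Centroid: ȳ = ΣA·y / ΣA = 58.536 mm.
Transfer each piece to the centroidal x-axis using Ī + A·d² with d = y − 58.536:
  bottom plate: d = -51.536 mm → contributes +4 489 373 mm⁴
  web plate: d = 10.464 mm → contributes +1 721 471 mm⁴
  top plate: d = 70.464 mm → contributes +4 973 573 mm⁴
Total I = 11 184 416 mm⁴.
Radius of gyration: k = √(I/A) = √(11 184 416 / 4 220) = 51.481 mm.

k_x ≈ 51.5 mm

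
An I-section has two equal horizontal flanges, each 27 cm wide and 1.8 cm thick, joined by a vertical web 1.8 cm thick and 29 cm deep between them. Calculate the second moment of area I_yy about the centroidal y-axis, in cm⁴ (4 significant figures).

I_yy ≈ 5919 cm⁴

Decompose the section into non-overlapping parts with the origin at the bottom-left of its bounding rectangle.
Bottom flange: 27 × 1.8, A = 48.6 cm², x = 13.5 cm, Ī = 2952.45 cm⁴.
Web: 1.8 × 29, A = 52.2 cm², x = 13.5 cm, Ī = 14.094 cm⁴.
Top flange: 27 × 1.8, A = 48.6 cm², x = 13.5 cm, Ī = 2952.45 cm⁴.
By symmetry the centroid is at mid-width, x̄ = 13.5 cm.
All pieces are centred on the centroidal y-axis, so I = ΣĪ = 5918.99 cm⁴.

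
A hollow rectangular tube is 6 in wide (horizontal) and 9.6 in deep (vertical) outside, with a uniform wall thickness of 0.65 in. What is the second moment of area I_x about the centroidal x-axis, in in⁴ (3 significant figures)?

Treat the section as a set of non-overlapping primitives; coordinates are from the bounding-box lower-left.
Outer rectangle: 6 × 9.6, A = 57.6 in², y = 4.8 in, Ī = 442.37 in⁴.
Inner void (subtracted): 4.7 × 8.3, A = 39.01 in², y = 4.8 in, Ī = 223.95 in⁴.
By symmetry the centroid is at mid-height, ȳ = 4.8 in.
All pieces are centred on the centroidal x-axis, so I = ΣĪ (holes subtracted) = 218.42 in⁴.

I_x ≈ 218 in⁴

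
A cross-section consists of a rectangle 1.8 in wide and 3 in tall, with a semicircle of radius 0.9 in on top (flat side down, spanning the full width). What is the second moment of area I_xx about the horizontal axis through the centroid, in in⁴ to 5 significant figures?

I_xx ≈ 7.7691 in⁴

Treat the section as a set of non-overlapping primitives; coordinates are from the bounding-box lower-left.
Rectangular body: 1.8 × 3, A = 5.4 in², y = 1.5 in, Ī = 4.05 in⁴.
Semicircular cap: semicircle r = 0.9, A = 1.272345 in², y = 3.381972 in, Ī = 0.07201154 in⁴.
Centroid: ȳ = ΣA·y / ΣA = 1.858872 in.
Transfer each piece to the horizontal axis through the centroid using Ī + A·d² with d = y − 1.858872:
  rectangular body: d = -0.358872 in → contributes +4.745461 in⁴
  semicircular cap: d = 1.5231 in → contributes +3.02364 in⁴
Total I = 7.769101 in⁴.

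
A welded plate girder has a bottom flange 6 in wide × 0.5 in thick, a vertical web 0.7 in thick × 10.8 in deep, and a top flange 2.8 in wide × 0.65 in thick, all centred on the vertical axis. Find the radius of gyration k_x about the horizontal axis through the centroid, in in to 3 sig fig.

k_x ≈ 4.27 in

Decompose the section into non-overlapping parts with the origin at the bottom-left of its bounding rectangle.
Bottom plate: 6 × 0.5, A = 3 in², y = 0.25 in, Ī = 0.0625 in⁴.
Web plate: 0.7 × 10.8, A = 7.56 in², y = 5.9 in, Ī = 73.483 in⁴.
Top plate: 2.8 × 0.65, A = 1.82 in², y = 11.625 in, Ī = 0.064079 in⁴.
Centroid: ȳ = ΣA·y / ΣA = 5.3725 in.
Transfer each piece to the horizontal axis through the centroid using Ī + A·d² with d = y − 5.3725:
  bottom plate: d = -5.1225 in → contributes +78.782 in⁴
  web plate: d = 0.5275 in → contributes +75.587 in⁴
  top plate: d = 6.2525 in → contributes +71.215 in⁴
Total I = 225.58 in⁴.
Radius of gyration: k = √(I/A) = √(225.58 / 12.38) = 4.2687 in.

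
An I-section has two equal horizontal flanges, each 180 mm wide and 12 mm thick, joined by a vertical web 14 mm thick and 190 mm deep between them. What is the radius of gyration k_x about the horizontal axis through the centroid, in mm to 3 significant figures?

Treat the section as a set of non-overlapping primitives; coordinates are from the bounding-box lower-left.
Bottom flange: 180 × 12, A = 2 160 mm², y = 6 mm, Ī = 25 920 mm⁴.
Web: 14 × 190, A = 2 660 mm², y = 107 mm, Ī = 8 002 167 mm⁴.
Top flange: 180 × 12, A = 2 160 mm², y = 208 mm, Ī = 25 920 mm⁴.
By symmetry the centroid is at mid-height, ȳ = 107 mm.
Transfer each piece to the horizontal axis through the centroid using Ī + A·d² with d = y − 107:
  bottom flange: d = -101 mm → contributes +22 060 080 mm⁴
  web: d = 0 mm → contributes +8 002 167 mm⁴
  top flange: d = 101 mm → contributes +22 060 080 mm⁴
Total I = 52 122 327 mm⁴.
Radius of gyration: k = √(I/A) = √(52 122 327 / 6 980) = 86.414 mm.

k_x ≈ 86.4 mm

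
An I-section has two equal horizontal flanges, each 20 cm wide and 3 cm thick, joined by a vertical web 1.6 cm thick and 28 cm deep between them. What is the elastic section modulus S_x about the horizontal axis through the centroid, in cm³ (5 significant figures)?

Treat the section as a set of non-overlapping primitives; coordinates are from the bounding-box lower-left.
Bottom flange: 20 × 3, A = 60 cm², y = 1.5 cm, Ī = 45 cm⁴.
Web: 1.6 × 28, A = 44.8 cm², y = 17 cm, Ī = 2926.933 cm⁴.
Top flange: 20 × 3, A = 60 cm², y = 32.5 cm, Ī = 45 cm⁴.
By symmetry the centroid is at mid-height, ȳ = 17 cm.
Transfer each piece to the horizontal axis through the centroid using Ī + A·d² with d = y − 17:
  bottom flange: d = -15.5 cm → contributes +14 460 cm⁴
  web: d = 0 cm → contributes +2926.933 cm⁴
  top flange: d = 15.5 cm → contributes +14 460 cm⁴
Total I = 31846.93 cm⁴.
Extreme fibre distance c = 17 cm; S = I/c = 1873.349 cm³.

S_x ≈ 1873.3 cm³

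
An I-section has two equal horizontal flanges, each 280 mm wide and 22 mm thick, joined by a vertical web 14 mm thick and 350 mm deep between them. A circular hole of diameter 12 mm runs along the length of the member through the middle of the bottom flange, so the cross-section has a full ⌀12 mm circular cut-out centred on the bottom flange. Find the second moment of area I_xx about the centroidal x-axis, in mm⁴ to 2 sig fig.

I_xx ≈ 4.7 × 10⁸ mm⁴

Decompose the section into non-overlapping parts with the origin at the bottom-left of its bounding rectangle.
Bottom flange: 280 × 22, A = 6 160 mm², y = 11 mm, Ī = 248 453 mm⁴.
Web: 14 × 350, A = 4 900 mm², y = 197 mm, Ī = 50 020 833 mm⁴.
Top flange: 280 × 22, A = 6 160 mm², y = 383 mm, Ī = 248 453 mm⁴.
Hole (subtracted): ⌀12, A = 113.1 mm², y = 11 mm, Ī = 1 018 mm⁴.
Centroid: ȳ = ΣA·y / ΣA = 198.2 mm.
Transfer each piece to the centroidal x-axis using Ī + A·d² with d = y − 198.2:
  bottom flange: d = -187.2 mm → contributes +216 186 976 mm⁴
  web: d = -1.23 mm → contributes +50 028 243 mm⁴
  top flange: d = 184.8 mm → contributes +210 551 280 mm⁴
  hole: d = -187.2 mm → contributes −3 965 640 mm⁴
Total I = 472 800 859 mm⁴.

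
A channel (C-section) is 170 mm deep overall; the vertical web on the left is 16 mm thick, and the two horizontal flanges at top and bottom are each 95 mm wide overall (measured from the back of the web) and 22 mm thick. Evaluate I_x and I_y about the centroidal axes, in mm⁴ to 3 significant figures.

I_x ≈ 2.57 × 10⁷ mm⁴, I_y ≈ 5.31 × 10⁶ mm⁴

Split into non-overlapping primitives; take the origin at the lower-left of the bounding box.
Web: 16 × 170, A = 2 720 mm², y = 85 mm, Ī = 6 550 667 mm⁴.
Top flange (beyond web): 79 × 22, A = 1 738 mm², y = 159 mm, Ī = 70 099 mm⁴.
Bottom flange (beyond web): 79 × 22, A = 1 738 mm², y = 11 mm, Ī = 70 099 mm⁴.
By symmetry the centroid is at mid-height, ȳ = 85 mm.
Transfer each piece to the centroidal x-axis using Ī + A·d² with d = y − 85:
  web: d = 0 mm → contributes +6 550 667 mm⁴
  top flange (beyond web): d = 74 mm → contributes +9 587 387 mm⁴
  bottom flange (beyond web): d = -74 mm → contributes +9 587 387 mm⁴
Total I = 25 725 441 mm⁴.
For the y-axis: x̄ = 34.648 mm.
Repeating about the centroidal y-axis gives I_y = 5 308 737 mm⁴.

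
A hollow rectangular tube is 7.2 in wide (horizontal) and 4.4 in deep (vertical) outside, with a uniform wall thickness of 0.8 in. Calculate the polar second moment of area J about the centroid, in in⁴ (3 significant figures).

Split into non-overlapping primitives; take the origin at the lower-left of the bounding box.
Outer rectangle: 7.2 × 4.4, A = 31.68 in², y = 2.2 in, Ī = 51.11 in⁴.
Inner void (subtracted): 5.6 × 2.8, A = 15.68 in², y = 2.2 in, Ī = 10.244 in⁴.
By symmetry the centroid is at mid-height, ȳ = 2.2 in.
All pieces are centred on the centroidal x-axis, so I = ΣĪ (holes subtracted) = 40.866 in⁴.
Repeating about the centroidal y-axis gives I_y = 95.881 in⁴.
Polar second moment: J = I_x + I_y = 136.75 in⁴.

J ≈ 137 in⁴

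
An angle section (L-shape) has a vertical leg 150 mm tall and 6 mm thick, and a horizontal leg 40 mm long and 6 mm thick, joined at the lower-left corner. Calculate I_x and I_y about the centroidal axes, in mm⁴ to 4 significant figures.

I_x ≈ 2.550 × 10⁶ mm⁴, I_y ≈ 8.887 × 10⁴ mm⁴

Break the section into simple shapes (no overlaps), measuring from the bottom-left corner of the bounding box.
Vertical leg: 6 × 150, A = 900 mm², y = 75 mm, Ī = 1 687 500 mm⁴.
Horizontal leg (remainder): 34 × 6, A = 204 mm², y = 3 mm, Ī = 612 mm⁴.
Centroid: ȳ = ΣA·y / ΣA = 61.6957 mm.
Transfer each piece to the centroidal x-axis using Ī + A·d² with d = y − 61.6957:
  vertical leg: d = 13.3043 mm → contributes +1 846 805 mm⁴
  horizontal leg (remainder): d = -58.6957 mm → contributes +703 429 mm⁴
Total I = 2 550 234 mm⁴.
For the y-axis: x̄ = 6.69565 mm.
Repeating about the centroidal y-axis gives I_y = 88873.7 mm⁴.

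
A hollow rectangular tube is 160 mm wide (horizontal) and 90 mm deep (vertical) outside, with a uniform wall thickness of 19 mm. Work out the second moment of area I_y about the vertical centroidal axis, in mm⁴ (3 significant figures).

Split into non-overlapping primitives; take the origin at the lower-left of the bounding box.
Outer rectangle: 160 × 90, A = 14 400 mm², x = 80 mm, Ī = 30 720 000 mm⁴.
Inner void (subtracted): 122 × 52, A = 6 344 mm², x = 80 mm, Ī = 7 868 675 mm⁴.
By symmetry the centroid is at mid-width, x̄ = 80 mm.
All pieces are centred on the vertical centroidal axis, so I = ΣĪ (holes subtracted) = 22 851 325 mm⁴.

I_y ≈ 2.29 × 10⁷ mm⁴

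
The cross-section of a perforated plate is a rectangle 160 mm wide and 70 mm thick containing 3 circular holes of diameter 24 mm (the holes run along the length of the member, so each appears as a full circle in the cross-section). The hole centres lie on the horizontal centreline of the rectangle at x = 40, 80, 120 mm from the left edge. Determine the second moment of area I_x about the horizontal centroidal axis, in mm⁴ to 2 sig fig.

Break the section into simple shapes (no overlaps), measuring from the bottom-left corner of the bounding box.
Plate: 160 × 70, A = 11 200 mm², y = 35 mm, Ī = 4 573 333 mm⁴.
Hole 1 (subtracted): ⌀24, A = 452.4 mm², y = 35 mm, Ī = 16 286 mm⁴.
Hole 2 (subtracted): ⌀24, A = 452.4 mm², y = 35 mm, Ī = 16 286 mm⁴.
Hole 3 (subtracted): ⌀24, A = 452.4 mm², y = 35 mm, Ī = 16 286 mm⁴.
By symmetry the centroid is at mid-height, ȳ = 35 mm.
All pieces are centred on the horizontal centroidal axis, so I = ΣĪ (holes subtracted) = 4 524 475 mm⁴.

I_x ≈ 4.5 × 10⁶ mm⁴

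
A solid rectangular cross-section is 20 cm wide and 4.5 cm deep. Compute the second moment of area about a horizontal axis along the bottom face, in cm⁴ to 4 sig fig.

The section: 20 × 4.5, A = 90 cm², y = 2.25 cm, Ī = 151.875 cm⁴.
Transfer it to a horizontal axis along the bottom face using Ī + A·d² with d = y − 0:
  the section: d = 2.25 cm → contributes +607.5 cm⁴
Total I = 607.5 cm⁴.

I_base ≈ 607.5 cm⁴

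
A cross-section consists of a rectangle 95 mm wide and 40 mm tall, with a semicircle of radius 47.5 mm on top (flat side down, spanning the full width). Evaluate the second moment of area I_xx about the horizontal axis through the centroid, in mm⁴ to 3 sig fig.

I_xx ≈ 4.02 × 10⁶ mm⁴

Decompose the section into non-overlapping parts with the origin at the bottom-left of its bounding rectangle.
Rectangular body: 95 × 40, A = 3 800 mm², y = 20 mm, Ī = 506 667 mm⁴.
Semicircular cap: semicircle r = 47.5, A = 3544.1 mm², y = 60.16 mm, Ī = 558 736 mm⁴.
Centroid: ȳ = ΣA·y / ΣA = 39.38 mm.
Transfer each piece to the horizontal axis through the centroid using Ī + A·d² with d = y − 39.38:
  rectangular body: d = -19.38 mm → contributes +1 933 913 mm⁴
  semicircular cap: d = 20.779 mm → contributes +2 089 032 mm⁴
Total I = 4 022 944 mm⁴.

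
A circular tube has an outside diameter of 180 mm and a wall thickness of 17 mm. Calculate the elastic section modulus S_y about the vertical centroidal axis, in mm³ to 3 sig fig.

S_y ≈ 3.25 × 10⁵ mm³

Break the section into simple shapes (no overlaps), measuring from the bottom-left corner of the bounding box.
Outer circle: ⌀180, A = 25 447 mm², x = 90 mm, Ī = 51 529 974 mm⁴.
Bore (subtracted): ⌀146, A = 16 742 mm², x = 90 mm, Ī = 22 303 926 mm⁴.
By symmetry the centroid is at mid-width, x̄ = 90 mm.
All pieces are centred on the vertical centroidal axis, so I = ΣĪ (holes subtracted) = 29 226 047 mm⁴.
Extreme fibre distance c = 90 mm; S = I/c = 324 734 mm³.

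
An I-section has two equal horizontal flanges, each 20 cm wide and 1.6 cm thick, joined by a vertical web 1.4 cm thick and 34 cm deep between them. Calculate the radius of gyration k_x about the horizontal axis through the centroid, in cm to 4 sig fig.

k_x ≈ 14.93 cm

Break the section into simple shapes (no overlaps), measuring from the bottom-left corner of the bounding box.
Bottom flange: 20 × 1.6, A = 32 cm², y = 0.8 cm, Ī = 6.82667 cm⁴.
Web: 1.4 × 34, A = 47.6 cm², y = 18.6 cm, Ī = 4585.47 cm⁴.
Top flange: 20 × 1.6, A = 32 cm², y = 36.4 cm, Ī = 6.82667 cm⁴.
By symmetry the centroid is at mid-height, ȳ = 18.6 cm.
Transfer each piece to the horizontal axis through the centroid using Ī + A·d² with d = y − 18.6:
  bottom flange: d = -17.8 cm → contributes +10145.7 cm⁴
  web: d = 0 cm → contributes +4585.47 cm⁴
  top flange: d = 17.8 cm → contributes +10145.7 cm⁴
Total I = 24876.9 cm⁴.
Radius of gyration: k = √(I/A) = √(24876.9 / 111.6) = 14.9302 cm.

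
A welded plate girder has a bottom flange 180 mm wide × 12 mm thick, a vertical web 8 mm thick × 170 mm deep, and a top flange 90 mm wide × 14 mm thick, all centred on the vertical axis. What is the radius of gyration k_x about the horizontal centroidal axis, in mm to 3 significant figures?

Break the section into simple shapes (no overlaps), measuring from the bottom-left corner of the bounding box.
Bottom plate: 180 × 12, A = 2 160 mm², y = 6 mm, Ī = 25 920 mm⁴.
Web plate: 8 × 170, A = 1 360 mm², y = 97 mm, Ī = 3 275 333 mm⁴.
Top plate: 90 × 14, A = 1 260 mm², y = 189 mm, Ī = 20 580 mm⁴.
Centroid: ȳ = ΣA·y / ΣA = 80.13 mm.
Transfer each piece to the horizontal centroidal axis using Ī + A·d² with d = y − 80.13:
  bottom plate: d = -74.13 mm → contributes +11 895 581 mm⁴
  web plate: d = 16.87 mm → contributes +3 662 399 mm⁴
  top plate: d = 108.87 mm → contributes +14 955 033 mm⁴
Total I = 30 513 013 mm⁴.
Radius of gyration: k = √(I/A) = √(30 513 013 / 4 780) = 79.897 mm.

k_x ≈ 79.9 mm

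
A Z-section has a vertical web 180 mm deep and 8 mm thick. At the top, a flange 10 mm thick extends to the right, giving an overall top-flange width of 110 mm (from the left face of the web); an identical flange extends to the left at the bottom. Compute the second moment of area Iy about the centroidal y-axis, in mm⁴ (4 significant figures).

Treat the section as a set of non-overlapping primitives; coordinates are from the bounding-box lower-left.
Web: 8 × 180, A = 1 440 mm², x = 106 mm, Ī = 7 680 mm⁴.
Top flange (beyond web): 102 × 10, A = 1 020 mm², x = 161 mm, Ī = 884 340 mm⁴.
Bottom flange (beyond web): 102 × 10, A = 1 020 mm², x = 51 mm, Ī = 884 340 mm⁴.
Centroid: x̄ = ΣA·x / ΣA = 106 mm.
Transfer each piece to the centroidal y-axis using Ī + A·d² with d = x − 106:
  web: d = 0 mm → contributes +7 680 mm⁴
  top flange (beyond web): d = 55 mm → contributes +3 969 840 mm⁴
  bottom flange (beyond web): d = -55 mm → contributes +3 969 840 mm⁴
Total I = 7 947 360 mm⁴.

Iy ≈ 7.947 × 10⁶ mm⁴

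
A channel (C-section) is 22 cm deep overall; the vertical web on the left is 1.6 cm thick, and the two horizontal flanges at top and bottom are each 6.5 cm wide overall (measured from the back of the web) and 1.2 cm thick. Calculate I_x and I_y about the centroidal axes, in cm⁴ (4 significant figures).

I_x ≈ 2693 cm⁴, I_y ≈ 124.1 cm⁴

Treat the section as a set of non-overlapping primitives; coordinates are from the bounding-box lower-left.
Web: 1.6 × 22, A = 35.2 cm², y = 11 cm, Ī = 1419.73 cm⁴.
Top flange (beyond web): 4.9 × 1.2, A = 5.88 cm², y = 21.4 cm, Ī = 0.7056 cm⁴.
Bottom flange (beyond web): 4.9 × 1.2, A = 5.88 cm², y = 0.6 cm, Ī = 0.7056 cm⁴.
By symmetry the centroid is at mid-height, ȳ = 11 cm.
Transfer each piece to the centroidal x-axis using Ī + A·d² with d = y − 11:
  web: d = 0 cm → contributes +1419.73 cm⁴
  top flange (beyond web): d = 10.4 cm → contributes +636.686 cm⁴
  bottom flange (beyond web): d = -10.4 cm → contributes +636.686 cm⁴
Total I = 2693.11 cm⁴.
For the y-axis: x̄ = 1.61388 cm.
Repeating about the centroidal y-axis gives I_y = 124.147 cm⁴.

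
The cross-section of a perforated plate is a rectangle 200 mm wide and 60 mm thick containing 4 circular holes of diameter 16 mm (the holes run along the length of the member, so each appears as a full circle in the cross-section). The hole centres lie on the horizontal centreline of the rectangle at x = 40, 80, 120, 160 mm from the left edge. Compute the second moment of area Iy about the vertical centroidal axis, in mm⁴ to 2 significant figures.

Iy ≈ 3.8 × 10⁷ mm⁴

Split into non-overlapping primitives; take the origin at the lower-left of the bounding box.
Plate: 200 × 60, A = 12 000 mm², x = 100 mm, Ī = 40 000 000 mm⁴.
Hole 1 (subtracted): ⌀16, A = 201.1 mm², x = 40 mm, Ī = 3 217 mm⁴.
Hole 2 (subtracted): ⌀16, A = 201.1 mm², x = 80 mm, Ī = 3 217 mm⁴.
Hole 3 (subtracted): ⌀16, A = 201.1 mm², x = 120 mm, Ī = 3 217 mm⁴.
Hole 4 (subtracted): ⌀16, A = 201.1 mm², x = 160 mm, Ī = 3 217 mm⁴.
By symmetry the centroid is at mid-width, x̄ = 100 mm.
Transfer each piece to the vertical centroidal axis using Ī + A·d² with d = x − 100:
  plate: d = 0 mm → contributes +40 000 000 mm⁴
  hole 1: d = -60 mm → contributes −727 040 mm⁴
  hole 2: d = -20 mm → contributes −83 642 mm⁴
  hole 3: d = 20 mm → contributes −83 642 mm⁴
  hole 4: d = 60 mm → contributes −727 040 mm⁴
Total I = 38 378 637 mm⁴.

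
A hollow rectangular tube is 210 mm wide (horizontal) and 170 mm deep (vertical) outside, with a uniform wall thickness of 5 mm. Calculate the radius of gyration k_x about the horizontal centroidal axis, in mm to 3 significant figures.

Decompose the section into non-overlapping parts with the origin at the bottom-left of its bounding rectangle.
Outer rectangle: 210 × 170, A = 35 700 mm², y = 85 mm, Ī = 85 977 500 mm⁴.
Inner void (subtracted): 200 × 160, A = 32 000 mm², y = 85 mm, Ī = 68 266 667 mm⁴.
By symmetry the centroid is at mid-height, ȳ = 85 mm.
All pieces are centred on the horizontal centroidal axis, so I = ΣĪ (holes subtracted) = 17 710 833 mm⁴.
Radius of gyration: k = √(I/A) = √(17 710 833 / 3 700) = 69.186 mm.

k_x ≈ 69.2 mm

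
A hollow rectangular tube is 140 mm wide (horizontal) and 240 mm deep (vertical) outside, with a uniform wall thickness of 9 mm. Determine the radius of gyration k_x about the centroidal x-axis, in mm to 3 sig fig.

k_x ≈ 87.6 mm

Decompose the section into non-overlapping parts with the origin at the bottom-left of its bounding rectangle.
Outer rectangle: 140 × 240, A = 33 600 mm², y = 120 mm, Ī = 161 280 000 mm⁴.
Inner void (subtracted): 122 × 222, A = 27 084 mm², y = 120 mm, Ī = 111 233 988 mm⁴.
By symmetry the centroid is at mid-height, ȳ = 120 mm.
All pieces are centred on the centroidal x-axis, so I = ΣĪ (holes subtracted) = 50 046 012 mm⁴.
Radius of gyration: k = √(I/A) = √(50 046 012 / 6 516) = 87.638 mm.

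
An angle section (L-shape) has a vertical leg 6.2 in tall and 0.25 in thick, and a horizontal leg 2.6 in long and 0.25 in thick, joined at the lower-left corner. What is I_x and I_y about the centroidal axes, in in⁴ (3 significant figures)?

Treat the section as a set of non-overlapping primitives; coordinates are from the bounding-box lower-left.
Vertical leg: 0.25 × 6.2, A = 1.55 in², y = 3.1 in, Ī = 4.9652 in⁴.
Horizontal leg (remainder): 2.35 × 0.25, A = 0.5875 in², y = 0.125 in, Ī = 0.0030599 in⁴.
Centroid: ȳ = ΣA·y / ΣA = 2.2823 in.
Transfer each piece to the centroidal x-axis using Ī + A·d² with d = y − 2.2823:
  vertical leg: d = 0.81769 in → contributes +6.0015 in⁴
  horizontal leg (remainder): d = -2.1573 in → contributes +2.7373 in⁴
Total I = 8.7388 in⁴.
For the y-axis: x̄ = 0.48231 in.
Repeating about the centroidal y-axis gives I_y = 0.99842 in⁴.

I_x ≈ 8.74 in⁴, I_y ≈ 0.998 in⁴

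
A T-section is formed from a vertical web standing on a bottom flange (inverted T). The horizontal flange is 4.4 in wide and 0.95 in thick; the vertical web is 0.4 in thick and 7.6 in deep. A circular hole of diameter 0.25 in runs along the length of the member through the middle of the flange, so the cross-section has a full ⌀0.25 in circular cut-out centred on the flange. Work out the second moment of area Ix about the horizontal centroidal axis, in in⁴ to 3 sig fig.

Treat the section as a set of non-overlapping primitives; coordinates are from the bounding-box lower-left.
Flange: 4.4 × 0.95, A = 4.18 in², y = 0.475 in, Ī = 0.31437 in⁴.
Web: 0.4 × 7.6, A = 3.04 in², y = 4.75 in, Ī = 14.633 in⁴.
Hole (subtracted): ⌀0.25, A = 0.049087 in², y = 0.475 in, Ī = 0.00019175 in⁴.
Centroid: ȳ = ΣA·y / ΣA = 2.2873 in.
Transfer each piece to the horizontal centroidal axis using Ī + A·d² with d = y − 2.2873:
  flange: d = -1.8123 in → contributes +14.044 in⁴
  web: d = 2.4627 in → contributes +33.069 in⁴
  hole: d = -1.8123 in → contributes −0.16142 in⁴
Total I = 46.952 in⁴.

Ix ≈ 47.0 in⁴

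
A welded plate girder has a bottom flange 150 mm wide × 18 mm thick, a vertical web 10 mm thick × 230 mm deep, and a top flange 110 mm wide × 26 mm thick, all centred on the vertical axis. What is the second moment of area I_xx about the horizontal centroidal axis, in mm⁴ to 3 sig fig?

Split into non-overlapping primitives; take the origin at the lower-left of the bounding box.
Bottom plate: 150 × 18, A = 2 700 mm², y = 9 mm, Ī = 72 900 mm⁴.
Web plate: 10 × 230, A = 2 300 mm², y = 133 mm, Ī = 10 139 167 mm⁴.
Top plate: 110 × 26, A = 2 860 mm², y = 261 mm, Ī = 161 113 mm⁴.
Centroid: ȳ = ΣA·y / ΣA = 136.98 mm.
Transfer each piece to the horizontal centroidal axis using Ī + A·d² with d = y − 136.98:
  bottom plate: d = -127.98 mm → contributes +44 295 631 mm⁴
  web plate: d = -3.9796 mm → contributes +10 175 593 mm⁴
  top plate: d = 124.02 mm → contributes +44 150 913 mm⁴
Total I = 98 622 137 mm⁴.

I_xx ≈ 9.86 × 10⁷ mm⁴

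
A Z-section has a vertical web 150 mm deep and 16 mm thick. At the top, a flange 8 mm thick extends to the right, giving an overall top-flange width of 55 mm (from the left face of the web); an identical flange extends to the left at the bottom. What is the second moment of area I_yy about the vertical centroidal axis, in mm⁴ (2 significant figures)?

I_yy ≈ 6.0 × 10⁵ mm⁴

Decompose the section into non-overlapping parts with the origin at the bottom-left of its bounding rectangle.
Web: 16 × 150, A = 2 400 mm², x = 47 mm, Ī = 51 200 mm⁴.
Top flange (beyond web): 39 × 8, A = 312 mm², x = 74.5 mm, Ī = 39 546 mm⁴.
Bottom flange (beyond web): 39 × 8, A = 312 mm², x = 19.5 mm, Ī = 39 546 mm⁴.
Centroid: x̄ = ΣA·x / ΣA = 47 mm.
Transfer each piece to the vertical centroidal axis using Ī + A·d² with d = x − 47:
  web: d = 0 mm → contributes +51 200 mm⁴
  top flange (beyond web): d = 27.5 mm → contributes +275 496 mm⁴
  bottom flange (beyond web): d = -27.5 mm → contributes +275 496 mm⁴
Total I = 602 192 mm⁴.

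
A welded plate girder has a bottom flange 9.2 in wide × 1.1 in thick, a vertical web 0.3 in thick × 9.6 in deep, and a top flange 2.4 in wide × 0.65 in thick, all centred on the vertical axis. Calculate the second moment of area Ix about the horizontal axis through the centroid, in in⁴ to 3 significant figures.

Ix ≈ 208 in⁴

Split into non-overlapping primitives; take the origin at the lower-left of the bounding box.
Bottom plate: 9.2 × 1.1, A = 10.12 in², y = 0.55 in, Ī = 1.0204 in⁴.
Web plate: 0.3 × 9.6, A = 2.88 in², y = 5.9 in, Ī = 22.118 in⁴.
Top plate: 2.4 × 0.65, A = 1.56 in², y = 11.025 in, Ī = 0.054925 in⁴.
Centroid: ȳ = ΣA·y / ΣA = 2.7306 in.
Transfer each piece to the horizontal axis through the centroid using Ī + A·d² with d = y − 2.7306:
  bottom plate: d = -2.1806 in → contributes +49.14 in⁴
  web plate: d = 3.1694 in → contributes +51.049 in⁴
  top plate: d = 8.2944 in → contributes +107.38 in⁴
Total I = 207.57 in⁴.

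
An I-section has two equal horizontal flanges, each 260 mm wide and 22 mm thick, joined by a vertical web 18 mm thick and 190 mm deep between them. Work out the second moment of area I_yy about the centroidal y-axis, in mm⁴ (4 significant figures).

Break the section into simple shapes (no overlaps), measuring from the bottom-left corner of the bounding box.
Bottom flange: 260 × 22, A = 5 720 mm², x = 130 mm, Ī = 32 222 667 mm⁴.
Web: 18 × 190, A = 3 420 mm², x = 130 mm, Ī = 92 340 mm⁴.
Top flange: 260 × 22, A = 5 720 mm², x = 130 mm, Ī = 32 222 667 mm⁴.
By symmetry the centroid is at mid-width, x̄ = 130 mm.
All pieces are centred on the centroidal y-axis, so I = ΣĪ = 64 537 673 mm⁴.

I_yy ≈ 6.454 × 10⁷ mm⁴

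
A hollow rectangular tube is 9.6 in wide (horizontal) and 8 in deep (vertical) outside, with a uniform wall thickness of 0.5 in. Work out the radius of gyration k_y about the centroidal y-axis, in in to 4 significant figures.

Decompose the section into non-overlapping parts with the origin at the bottom-left of its bounding rectangle.
Outer rectangle: 9.6 × 8, A = 76.8 in², x = 4.8 in, Ī = 589.824 in⁴.
Inner void (subtracted): 8.6 × 7, A = 60.2 in², x = 4.8 in, Ī = 371.033 in⁴.
By symmetry the centroid is at mid-width, x̄ = 4.8 in.
All pieces are centred on the centroidal y-axis, so I = ΣĪ (holes subtracted) = 218.791 in⁴.
Radius of gyration: k = √(I/A) = √(218.791 / 16.6) = 3.63045 in.

k_y ≈ 3.630 in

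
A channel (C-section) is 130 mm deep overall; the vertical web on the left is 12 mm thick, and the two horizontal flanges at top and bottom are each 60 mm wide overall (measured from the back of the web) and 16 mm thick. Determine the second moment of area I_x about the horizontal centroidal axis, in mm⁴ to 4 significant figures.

Treat the section as a set of non-overlapping primitives; coordinates are from the bounding-box lower-left.
Web: 12 × 130, A = 1 560 mm², y = 65 mm, Ī = 2 197 000 mm⁴.
Top flange (beyond web): 48 × 16, A = 768 mm², y = 122 mm, Ī = 16 384 mm⁴.
Bottom flange (beyond web): 48 × 16, A = 768 mm², y = 8 mm, Ī = 16 384 mm⁴.
By symmetry the centroid is at mid-height, ȳ = 65 mm.
Transfer each piece to the horizontal centroidal axis using Ī + A·d² with d = y − 65:
  web: d = 0 mm → contributes +2 197 000 mm⁴
  top flange (beyond web): d = 57 mm → contributes +2 511 616 mm⁴
  bottom flange (beyond web): d = -57 mm → contributes +2 511 616 mm⁴
Total I = 7 220 232 mm⁴.

I_x ≈ 7.220 × 10⁶ mm⁴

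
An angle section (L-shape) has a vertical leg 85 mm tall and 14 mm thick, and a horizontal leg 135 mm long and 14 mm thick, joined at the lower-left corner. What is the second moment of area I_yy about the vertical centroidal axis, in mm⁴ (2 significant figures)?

I_yy ≈ 5.3 × 10⁶ mm⁴

Decompose the section into non-overlapping parts with the origin at the bottom-left of its bounding rectangle.
Vertical leg: 14 × 85, A = 1 190 mm², x = 7 mm, Ī = 19 437 mm⁴.
Horizontal leg (remainder): 121 × 14, A = 1 694 mm², x = 74.5 mm, Ī = 2 066 821 mm⁴.
Centroid: x̄ = ΣA·x / ΣA = 46.65 mm.
Transfer each piece to the vertical centroidal axis using Ī + A·d² with d = x − 46.65:
  vertical leg: d = -39.65 mm → contributes +1 890 079 mm⁴
  horizontal leg (remainder): d = 27.85 mm → contributes +3 380 909 mm⁴
Total I = 5 270 988 mm⁴.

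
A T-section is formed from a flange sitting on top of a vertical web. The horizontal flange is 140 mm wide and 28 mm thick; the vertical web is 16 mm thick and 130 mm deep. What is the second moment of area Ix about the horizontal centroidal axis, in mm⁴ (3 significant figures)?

Break the section into simple shapes (no overlaps), measuring from the bottom-left corner of the bounding box.
Flange: 140 × 28, A = 3 920 mm², y = 144 mm, Ī = 256 107 mm⁴.
Web: 16 × 130, A = 2 080 mm², y = 65 mm, Ī = 2 929 333 mm⁴.
Centroid: ȳ = ΣA·y / ΣA = 116.61 mm.
Transfer each piece to the horizontal centroidal axis using Ī + A·d² with d = y − 116.61:
  flange: d = 27.387 mm → contributes +3 196 222 mm⁴
  web: d = -51.613 mm → contributes +8 470 321 mm⁴
Total I = 11 666 543 mm⁴.

Ix ≈ 1.17 × 10⁷ mm⁴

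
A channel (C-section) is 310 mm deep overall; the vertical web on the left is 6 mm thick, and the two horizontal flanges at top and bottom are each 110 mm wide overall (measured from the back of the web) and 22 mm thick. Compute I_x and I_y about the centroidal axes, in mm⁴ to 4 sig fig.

I_x ≈ 1.100 × 10⁸ mm⁴, I_y ≈ 8.131 × 10⁶ mm⁴

Break the section into simple shapes (no overlaps), measuring from the bottom-left corner of the bounding box.
Web: 6 × 310, A = 1 860 mm², y = 155 mm, Ī = 14 895 500 mm⁴.
Top flange (beyond web): 104 × 22, A = 2 288 mm², y = 299 mm, Ī = 92282.7 mm⁴.
Bottom flange (beyond web): 104 × 22, A = 2 288 mm², y = 11 mm, Ī = 92282.7 mm⁴.
By symmetry the centroid is at mid-height, ȳ = 155 mm.
Transfer each piece to the centroidal x-axis using Ī + A·d² with d = y − 155:
  web: d = 0 mm → contributes +14 895 500 mm⁴
  top flange (beyond web): d = 144 mm → contributes +47 536 251 mm⁴
  bottom flange (beyond web): d = -144 mm → contributes +47 536 251 mm⁴
Total I = 109 968 001 mm⁴.
For the y-axis: x̄ = 42.105 mm.
Repeating about the centroidal y-axis gives I_y = 8 130 526 mm⁴.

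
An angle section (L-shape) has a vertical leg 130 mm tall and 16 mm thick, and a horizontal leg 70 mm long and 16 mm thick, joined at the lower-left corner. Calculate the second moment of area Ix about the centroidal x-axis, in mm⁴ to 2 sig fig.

Split into non-overlapping primitives; take the origin at the lower-left of the bounding box.
Vertical leg: 16 × 130, A = 2 080 mm², y = 65 mm, Ī = 2 929 333 mm⁴.
Horizontal leg (remainder): 54 × 16, A = 864 mm², y = 8 mm, Ī = 18 432 mm⁴.
Centroid: ȳ = ΣA·y / ΣA = 48.27 mm.
Transfer each piece to the centroidal x-axis using Ī + A·d² with d = y − 48.27:
  vertical leg: d = 16.73 mm → contributes +3 511 390 mm⁴
  horizontal leg (remainder): d = -40.27 mm → contributes +1 419 678 mm⁴
Total I = 4 931 068 mm⁴.

Ix ≈ 4.9 × 10⁶ mm⁴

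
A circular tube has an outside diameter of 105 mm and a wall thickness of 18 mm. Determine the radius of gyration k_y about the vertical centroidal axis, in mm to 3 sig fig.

k_y ≈ 31.4 mm

Decompose the section into non-overlapping parts with the origin at the bottom-left of its bounding rectangle.
Outer circle: ⌀105, A = 8 659 mm², x = 52.5 mm, Ī = 5 966 602 mm⁴.
Bore (subtracted): ⌀69, A = 3739.3 mm², x = 52.5 mm, Ī = 1 112 670 mm⁴.
By symmetry the centroid is at mid-width, x̄ = 52.5 mm.
All pieces are centred on the vertical centroidal axis, so I = ΣĪ (holes subtracted) = 4 853 933 mm⁴.
Radius of gyration: k = √(I/A) = √(4 853 933 / 4919.7) = 31.411 mm.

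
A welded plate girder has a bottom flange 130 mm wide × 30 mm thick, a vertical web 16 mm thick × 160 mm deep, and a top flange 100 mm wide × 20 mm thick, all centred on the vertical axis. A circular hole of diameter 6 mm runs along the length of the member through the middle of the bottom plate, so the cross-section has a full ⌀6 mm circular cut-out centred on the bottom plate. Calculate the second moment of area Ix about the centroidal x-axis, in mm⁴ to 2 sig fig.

Decompose the section into non-overlapping parts with the origin at the bottom-left of its bounding rectangle.
Bottom plate: 130 × 30, A = 3 900 mm², y = 15 mm, Ī = 292 500 mm⁴.
Web plate: 16 × 160, A = 2 560 mm², y = 110 mm, Ī = 5 461 333 mm⁴.
Top plate: 100 × 20, A = 2 000 mm², y = 200 mm, Ī = 66 667 mm⁴.
Hole (subtracted): ⌀6, A = 28.27 mm², y = 15 mm, Ī = 63.62 mm⁴.
Centroid: ȳ = ΣA·y / ΣA = 87.73 mm.
Transfer each piece to the centroidal x-axis using Ī + A·d² with d = y − 87.73:
  bottom plate: d = -72.73 mm → contributes +20 919 495 mm⁴
  web plate: d = 22.27 mm → contributes +6 731 506 mm⁴
  top plate: d = 112.3 mm → contributes +25 277 871 mm⁴
  hole: d = -72.73 mm → contributes −149 606 mm⁴
Total I = 52 779 266 mm⁴.

Ix ≈ 5.3 × 10⁷ mm⁴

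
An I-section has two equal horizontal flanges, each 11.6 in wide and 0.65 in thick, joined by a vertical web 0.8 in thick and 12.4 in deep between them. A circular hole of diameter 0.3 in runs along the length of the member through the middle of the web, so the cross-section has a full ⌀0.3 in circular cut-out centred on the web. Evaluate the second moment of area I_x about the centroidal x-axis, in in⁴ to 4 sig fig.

Treat the section as a set of non-overlapping primitives; coordinates are from the bounding-box lower-left.
Bottom flange: 11.6 × 0.65, A = 7.54 in², y = 0.325 in, Ī = 0.265471 in⁴.
Web: 0.8 × 12.4, A = 9.92 in², y = 6.85 in, Ī = 127.108 in⁴.
Top flange: 11.6 × 0.65, A = 7.54 in², y = 13.375 in, Ī = 0.265471 in⁴.
Hole (subtracted): ⌀0.3, A = 0.0706858 in², y = 6.85 in, Ī = 0.000397608 in⁴.
By symmetry the centroid is at mid-height, ȳ = 6.85 in.
Transfer each piece to the centroidal x-axis using Ī + A·d² with d = y − 6.85:
  bottom flange: d = -6.525 in → contributes +321.286 in⁴
  web: d = 0 in → contributes +127.108 in⁴
  top flange: d = 6.525 in → contributes +321.286 in⁴
  hole: d = 0 in → contributes −0.000397608 in⁴
Total I = 769.679 in⁴.

I_x ≈ 769.7 in⁴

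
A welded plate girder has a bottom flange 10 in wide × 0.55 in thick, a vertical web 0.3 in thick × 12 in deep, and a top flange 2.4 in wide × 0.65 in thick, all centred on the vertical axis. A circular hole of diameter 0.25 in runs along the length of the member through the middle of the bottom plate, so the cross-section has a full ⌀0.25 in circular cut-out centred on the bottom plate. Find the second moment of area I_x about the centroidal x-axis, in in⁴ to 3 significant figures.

I_x ≈ 265 in⁴

Decompose the section into non-overlapping parts with the origin at the bottom-left of its bounding rectangle.
Bottom plate: 10 × 0.55, A = 5.5 in², y = 0.275 in, Ī = 0.13865 in⁴.
Web plate: 0.3 × 12, A = 3.6 in², y = 6.55 in, Ī = 43.2 in⁴.
Top plate: 2.4 × 0.65, A = 1.56 in², y = 12.875 in, Ī = 0.054925 in⁴.
Hole (subtracted): ⌀0.25, A = 0.049087 in², y = 0.275 in, Ī = 0.00019175 in⁴.
Centroid: ȳ = ΣA·y / ΣA = 4.2564 in.
Transfer each piece to the centroidal x-axis using Ī + A·d² with d = y − 4.2564:
  bottom plate: d = -3.9814 in → contributes +87.321 in⁴
  web plate: d = 2.2936 in → contributes +62.139 in⁴
  top plate: d = 8.6186 in → contributes +115.93 in⁴
  hole: d = -3.9814 in → contributes −0.77829 in⁴
Total I = 264.61 in⁴.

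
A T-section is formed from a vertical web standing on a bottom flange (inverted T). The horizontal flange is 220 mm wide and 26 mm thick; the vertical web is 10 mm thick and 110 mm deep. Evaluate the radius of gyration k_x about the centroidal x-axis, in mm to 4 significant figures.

k_x ≈ 28.90 mm

Split into non-overlapping primitives; take the origin at the lower-left of the bounding box.
Flange: 220 × 26, A = 5 720 mm², y = 13 mm, Ī = 322 227 mm⁴.
Web: 10 × 110, A = 1 100 mm², y = 81 mm, Ī = 1 109 167 mm⁴.
Centroid: ȳ = ΣA·y / ΣA = 23.9677 mm.
Transfer each piece to the centroidal x-axis using Ī + A·d² with d = y − 23.9677:
  flange: d = -10.9677 mm → contributes +1 010 293 mm⁴
  web: d = 57.0323 mm → contributes +4 687 113 mm⁴
Total I = 5 697 406 mm⁴.
Radius of gyration: k = √(I/A) = √(5 697 406 / 6 820) = 28.9032 mm.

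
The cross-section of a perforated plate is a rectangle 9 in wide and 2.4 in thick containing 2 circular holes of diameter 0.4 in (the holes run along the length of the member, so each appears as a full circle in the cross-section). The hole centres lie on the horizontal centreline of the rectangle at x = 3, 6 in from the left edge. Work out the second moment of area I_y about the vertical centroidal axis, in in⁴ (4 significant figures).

Treat the section as a set of non-overlapping primitives; coordinates are from the bounding-box lower-left.
Plate: 9 × 2.4, A = 21.6 in², x = 4.5 in, Ī = 145.8 in⁴.
Hole 1 (subtracted): ⌀0.4, A = 0.125664 in², x = 3 in, Ī = 0.00125664 in⁴.
Hole 2 (subtracted): ⌀0.4, A = 0.125664 in², x = 6 in, Ī = 0.00125664 in⁴.
By symmetry the centroid is at mid-width, x̄ = 4.5 in.
Transfer each piece to the vertical centroidal axis using Ī + A·d² with d = x − 4.5:
  plate: d = 0 in → contributes +145.8 in⁴
  hole 1: d = -1.5 in → contributes −0.284 in⁴
  hole 2: d = 1.5 in → contributes −0.284 in⁴
Total I = 145.232 in⁴.

I_y ≈ 145.2 in⁴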